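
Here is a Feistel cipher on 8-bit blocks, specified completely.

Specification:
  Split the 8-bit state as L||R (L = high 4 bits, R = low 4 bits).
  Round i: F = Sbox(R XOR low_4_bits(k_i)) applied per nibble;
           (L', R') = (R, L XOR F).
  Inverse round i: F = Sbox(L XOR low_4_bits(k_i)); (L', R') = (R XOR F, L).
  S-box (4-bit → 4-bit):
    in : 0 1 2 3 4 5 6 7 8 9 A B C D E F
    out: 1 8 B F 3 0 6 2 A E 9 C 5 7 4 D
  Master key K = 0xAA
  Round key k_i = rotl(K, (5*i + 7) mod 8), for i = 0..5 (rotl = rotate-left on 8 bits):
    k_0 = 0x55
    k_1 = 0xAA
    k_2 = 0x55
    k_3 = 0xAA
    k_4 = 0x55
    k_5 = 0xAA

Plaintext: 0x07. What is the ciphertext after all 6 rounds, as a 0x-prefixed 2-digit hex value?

0x3B

s_0 = plaintext = 0x07
s_1 = Round(s_0, k_0) = 0x7B
s_2 = Round(s_1, k_1) = 0xBF
s_3 = Round(s_2, k_2) = 0xF2
s_4 = Round(s_3, k_3) = 0x25
s_5 = Round(s_4, k_4) = 0x53
s_6 = Round(s_5, k_5) = 0x3B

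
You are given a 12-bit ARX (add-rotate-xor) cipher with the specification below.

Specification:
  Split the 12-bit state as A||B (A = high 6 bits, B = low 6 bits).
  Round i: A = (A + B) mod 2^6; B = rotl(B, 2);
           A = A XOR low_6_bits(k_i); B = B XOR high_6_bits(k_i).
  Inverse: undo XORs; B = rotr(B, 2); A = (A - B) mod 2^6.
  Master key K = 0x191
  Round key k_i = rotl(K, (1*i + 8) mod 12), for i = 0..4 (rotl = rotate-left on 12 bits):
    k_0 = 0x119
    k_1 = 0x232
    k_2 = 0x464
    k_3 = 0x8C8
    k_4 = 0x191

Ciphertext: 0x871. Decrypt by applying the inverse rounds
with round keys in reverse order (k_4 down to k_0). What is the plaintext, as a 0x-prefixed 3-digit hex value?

0xA97

s_0 = ciphertext = 0x871
s_1 = InvRound(s_0, k_4) = 0xCFD
s_2 = InvRound(s_1, k_3) = 0x527
s_3 = InvRound(s_2, k_2) = 0x0ED
s_4 = InvRound(s_3, k_1) = 0x619
s_5 = InvRound(s_4, k_0) = 0xA97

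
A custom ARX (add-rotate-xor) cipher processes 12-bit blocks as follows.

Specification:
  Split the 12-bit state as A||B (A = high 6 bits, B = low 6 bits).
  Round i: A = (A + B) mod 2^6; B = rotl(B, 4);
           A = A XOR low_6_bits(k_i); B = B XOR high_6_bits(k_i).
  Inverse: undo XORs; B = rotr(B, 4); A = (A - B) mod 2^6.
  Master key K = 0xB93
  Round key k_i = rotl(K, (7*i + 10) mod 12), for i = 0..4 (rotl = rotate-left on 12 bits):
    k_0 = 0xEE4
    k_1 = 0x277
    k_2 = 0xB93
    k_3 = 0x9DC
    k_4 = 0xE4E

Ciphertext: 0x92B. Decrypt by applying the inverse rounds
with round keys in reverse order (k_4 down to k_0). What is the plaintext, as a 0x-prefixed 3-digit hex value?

s_0 = ciphertext = 0x92B
s_1 = InvRound(s_0, k_4) = 0x849
s_2 = InvRound(s_1, k_3) = 0x0FA
s_3 = InvRound(s_2, k_2) = 0xFD1
s_4 = InvRound(s_3, k_1) = 0x9E1
s_5 = InvRound(s_4, k_0) = 0x6A9

0x6A9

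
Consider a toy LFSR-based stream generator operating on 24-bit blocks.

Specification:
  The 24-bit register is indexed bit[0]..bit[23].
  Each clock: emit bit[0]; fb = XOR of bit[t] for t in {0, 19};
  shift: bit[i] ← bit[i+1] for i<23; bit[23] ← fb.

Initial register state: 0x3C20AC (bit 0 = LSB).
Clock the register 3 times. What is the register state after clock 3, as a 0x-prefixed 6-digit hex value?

0x678415

reg_0 = 0x3C20AC
clock 1: out=0, reg = 0x9E1056
clock 2: out=0, reg = 0xCF082B
clock 3: out=1, reg = 0x678415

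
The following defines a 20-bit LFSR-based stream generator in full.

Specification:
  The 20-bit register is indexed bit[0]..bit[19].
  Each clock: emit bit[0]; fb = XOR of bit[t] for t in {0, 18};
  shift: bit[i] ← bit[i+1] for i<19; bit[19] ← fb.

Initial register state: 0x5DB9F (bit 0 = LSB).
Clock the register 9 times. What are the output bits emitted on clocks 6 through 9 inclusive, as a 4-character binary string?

reg_0 = 0x5DB9F
clock 1: out=1, reg = 0x2EDCF
clock 2: out=1, reg = 0x976E7
clock 3: out=1, reg = 0xCBB73
clock 4: out=1, reg = 0x65DB9
clock 5: out=1, reg = 0x32EDC
clock 6: out=0, reg = 0x1976E
clock 7: out=0, reg = 0x0CBB7
clock 8: out=1, reg = 0x865DB
clock 9: out=1, reg = 0xC32ED

0011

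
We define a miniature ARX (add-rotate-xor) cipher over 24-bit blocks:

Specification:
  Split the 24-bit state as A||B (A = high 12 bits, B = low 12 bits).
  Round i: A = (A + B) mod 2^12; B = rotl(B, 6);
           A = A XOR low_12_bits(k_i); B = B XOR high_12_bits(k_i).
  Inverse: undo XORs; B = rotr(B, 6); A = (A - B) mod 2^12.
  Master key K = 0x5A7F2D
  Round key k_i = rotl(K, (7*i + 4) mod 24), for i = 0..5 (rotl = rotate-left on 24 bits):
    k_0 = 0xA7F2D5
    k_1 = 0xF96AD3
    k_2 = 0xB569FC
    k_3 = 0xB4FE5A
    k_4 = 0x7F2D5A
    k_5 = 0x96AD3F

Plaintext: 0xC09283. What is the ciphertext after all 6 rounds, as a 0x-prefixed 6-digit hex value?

s_0 = plaintext = 0xC09283
s_1 = Round(s_0, k_0) = 0xC59AB5
s_2 = Round(s_1, k_1) = 0xDDD2FC
s_3 = Round(s_2, k_2) = 0x92545D
s_4 = Round(s_3, k_3) = 0x3D8C1E
s_5 = Round(s_4, k_4) = 0x2AC042
s_6 = Round(s_5, k_5) = 0xFD19EB

0xFD19EB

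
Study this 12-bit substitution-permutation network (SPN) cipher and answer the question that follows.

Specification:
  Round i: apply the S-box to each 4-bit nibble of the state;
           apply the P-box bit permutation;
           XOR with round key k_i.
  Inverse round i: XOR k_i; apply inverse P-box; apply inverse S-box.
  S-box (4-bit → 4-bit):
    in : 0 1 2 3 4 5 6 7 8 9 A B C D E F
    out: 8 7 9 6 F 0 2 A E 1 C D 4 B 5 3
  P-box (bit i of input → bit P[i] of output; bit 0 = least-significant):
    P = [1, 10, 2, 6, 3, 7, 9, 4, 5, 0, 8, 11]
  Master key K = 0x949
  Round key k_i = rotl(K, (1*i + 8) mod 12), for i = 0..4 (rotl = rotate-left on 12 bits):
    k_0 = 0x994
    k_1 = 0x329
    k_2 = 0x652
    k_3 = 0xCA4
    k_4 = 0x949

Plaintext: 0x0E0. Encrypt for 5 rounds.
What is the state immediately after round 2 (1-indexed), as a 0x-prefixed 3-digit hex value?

0x2B4

s_0 = plaintext = 0x0E0
s_1 = Round(s_0, k_0) = 0x3DC
s_2 = Round(s_1, k_1) = 0x2B4
s_3 = Round(s_2, k_2) = 0x82C
s_4 = Round(s_3, k_3) = 0x5B9
s_5 = Round(s_4, k_4) = 0xB53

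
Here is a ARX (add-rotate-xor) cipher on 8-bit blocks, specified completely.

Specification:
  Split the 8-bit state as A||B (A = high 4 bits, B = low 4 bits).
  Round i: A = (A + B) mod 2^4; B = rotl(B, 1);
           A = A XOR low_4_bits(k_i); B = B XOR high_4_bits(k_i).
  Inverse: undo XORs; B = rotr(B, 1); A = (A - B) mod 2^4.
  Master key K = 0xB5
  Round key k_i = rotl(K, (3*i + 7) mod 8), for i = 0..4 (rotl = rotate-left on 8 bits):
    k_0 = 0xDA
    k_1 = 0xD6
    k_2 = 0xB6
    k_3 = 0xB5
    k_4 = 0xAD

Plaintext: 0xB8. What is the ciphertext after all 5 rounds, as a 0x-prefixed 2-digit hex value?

s_0 = plaintext = 0xB8
s_1 = Round(s_0, k_0) = 0x9C
s_2 = Round(s_1, k_1) = 0x34
s_3 = Round(s_2, k_2) = 0x13
s_4 = Round(s_3, k_3) = 0x1D
s_5 = Round(s_4, k_4) = 0x31

0x31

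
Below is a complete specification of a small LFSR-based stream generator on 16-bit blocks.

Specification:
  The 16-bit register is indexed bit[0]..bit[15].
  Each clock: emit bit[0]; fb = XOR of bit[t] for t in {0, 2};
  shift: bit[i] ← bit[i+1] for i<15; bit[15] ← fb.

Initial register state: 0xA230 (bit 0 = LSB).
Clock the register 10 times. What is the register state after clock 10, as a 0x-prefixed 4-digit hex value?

reg_0 = 0xA230
clock 1: out=0, reg = 0x5118
clock 2: out=0, reg = 0x288C
clock 3: out=0, reg = 0x9446
clock 4: out=0, reg = 0xCA23
clock 5: out=1, reg = 0xE511
clock 6: out=1, reg = 0xF288
clock 7: out=0, reg = 0x7944
clock 8: out=0, reg = 0xBCA2
clock 9: out=0, reg = 0x5E51
clock 10: out=1, reg = 0xAF28

0xAF28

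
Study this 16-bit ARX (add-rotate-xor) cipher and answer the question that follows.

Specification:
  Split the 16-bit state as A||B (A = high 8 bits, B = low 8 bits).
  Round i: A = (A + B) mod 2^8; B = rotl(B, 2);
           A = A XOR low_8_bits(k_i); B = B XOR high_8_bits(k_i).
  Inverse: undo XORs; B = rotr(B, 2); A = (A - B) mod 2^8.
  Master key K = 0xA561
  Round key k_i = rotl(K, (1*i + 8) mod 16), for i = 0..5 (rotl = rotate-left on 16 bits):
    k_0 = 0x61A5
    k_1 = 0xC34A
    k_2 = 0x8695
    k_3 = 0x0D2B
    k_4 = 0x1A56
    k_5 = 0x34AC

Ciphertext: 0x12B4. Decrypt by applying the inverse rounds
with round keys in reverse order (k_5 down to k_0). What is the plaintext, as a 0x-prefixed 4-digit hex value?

s_0 = ciphertext = 0x12B4
s_1 = InvRound(s_0, k_5) = 0x9E20
s_2 = InvRound(s_1, k_4) = 0x3A8E
s_3 = InvRound(s_2, k_3) = 0x31E0
s_4 = InvRound(s_3, k_2) = 0x0B99
s_5 = InvRound(s_4, k_1) = 0xAB96
s_6 = InvRound(s_5, k_0) = 0x11FD

0x11FD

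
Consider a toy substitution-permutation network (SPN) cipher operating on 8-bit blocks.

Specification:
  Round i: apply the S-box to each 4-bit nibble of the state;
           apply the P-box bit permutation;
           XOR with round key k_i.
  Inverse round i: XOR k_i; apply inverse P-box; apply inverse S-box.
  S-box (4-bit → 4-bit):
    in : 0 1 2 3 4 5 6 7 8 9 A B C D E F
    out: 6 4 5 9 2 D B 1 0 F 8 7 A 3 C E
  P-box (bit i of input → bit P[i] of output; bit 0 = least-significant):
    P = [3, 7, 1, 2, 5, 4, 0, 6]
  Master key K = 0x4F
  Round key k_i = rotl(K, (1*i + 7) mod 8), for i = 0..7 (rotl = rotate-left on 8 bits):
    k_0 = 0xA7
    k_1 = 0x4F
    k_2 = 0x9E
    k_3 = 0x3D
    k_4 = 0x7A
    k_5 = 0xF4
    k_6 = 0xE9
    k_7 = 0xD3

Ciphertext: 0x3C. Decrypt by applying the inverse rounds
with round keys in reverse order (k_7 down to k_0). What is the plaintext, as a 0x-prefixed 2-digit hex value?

s_0 = ciphertext = 0x3C
s_1 = InvRound(s_0, k_7) = 0x59
s_2 = InvRound(s_1, k_6) = 0xD4
s_3 = InvRound(s_2, k_5) = 0x78
s_4 = InvRound(s_3, k_4) = 0x81
s_5 = InvRound(s_4, k_3) = 0xD6
s_6 = InvRound(s_5, k_2) = 0xA7
s_7 = InvRound(s_6, k_1) = 0x3D
s_8 = InvRound(s_7, k_0) = 0x4B

0x4B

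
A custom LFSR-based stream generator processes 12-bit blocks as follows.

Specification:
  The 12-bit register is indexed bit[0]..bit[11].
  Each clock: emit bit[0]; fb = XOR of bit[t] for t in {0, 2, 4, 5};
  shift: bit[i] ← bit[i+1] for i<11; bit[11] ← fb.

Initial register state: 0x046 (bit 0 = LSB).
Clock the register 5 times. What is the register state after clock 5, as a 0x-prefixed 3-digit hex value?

reg_0 = 0x046
clock 1: out=0, reg = 0x823
clock 2: out=1, reg = 0x411
clock 3: out=1, reg = 0x208
clock 4: out=0, reg = 0x104
clock 5: out=0, reg = 0x882

0x882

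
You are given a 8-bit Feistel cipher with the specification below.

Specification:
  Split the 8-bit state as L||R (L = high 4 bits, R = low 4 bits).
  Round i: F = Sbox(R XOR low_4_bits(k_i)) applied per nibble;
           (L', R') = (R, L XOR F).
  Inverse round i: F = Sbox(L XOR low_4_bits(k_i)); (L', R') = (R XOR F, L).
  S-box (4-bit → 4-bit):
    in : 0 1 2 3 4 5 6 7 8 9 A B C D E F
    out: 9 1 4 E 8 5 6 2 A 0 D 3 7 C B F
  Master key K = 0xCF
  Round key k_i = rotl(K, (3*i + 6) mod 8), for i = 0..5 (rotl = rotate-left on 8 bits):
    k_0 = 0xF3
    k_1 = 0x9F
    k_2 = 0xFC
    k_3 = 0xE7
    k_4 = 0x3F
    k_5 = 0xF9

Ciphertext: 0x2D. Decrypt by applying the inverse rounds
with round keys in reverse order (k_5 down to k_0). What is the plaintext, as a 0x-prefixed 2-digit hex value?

s_0 = ciphertext = 0x2D
s_1 = InvRound(s_0, k_5) = 0xE2
s_2 = InvRound(s_1, k_4) = 0x3E
s_3 = InvRound(s_2, k_3) = 0x63
s_4 = InvRound(s_3, k_2) = 0xE6
s_5 = InvRound(s_4, k_1) = 0x7E
s_6 = InvRound(s_5, k_0) = 0x67

0x67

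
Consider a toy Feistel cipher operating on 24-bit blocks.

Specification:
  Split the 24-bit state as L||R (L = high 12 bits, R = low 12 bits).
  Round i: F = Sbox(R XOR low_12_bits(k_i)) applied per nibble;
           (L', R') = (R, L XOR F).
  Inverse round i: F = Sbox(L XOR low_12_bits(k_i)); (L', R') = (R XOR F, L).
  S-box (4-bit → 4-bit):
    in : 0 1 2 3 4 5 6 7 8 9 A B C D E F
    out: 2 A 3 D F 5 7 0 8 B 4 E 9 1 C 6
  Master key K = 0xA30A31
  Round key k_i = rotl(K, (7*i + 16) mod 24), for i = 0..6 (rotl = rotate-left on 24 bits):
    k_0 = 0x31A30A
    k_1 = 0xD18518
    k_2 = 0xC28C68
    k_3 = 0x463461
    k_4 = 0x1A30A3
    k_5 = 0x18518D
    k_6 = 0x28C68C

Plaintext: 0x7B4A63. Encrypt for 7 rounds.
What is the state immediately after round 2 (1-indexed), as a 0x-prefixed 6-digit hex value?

0xCCF173

s_0 = plaintext = 0x7B4A63
s_1 = Round(s_0, k_0) = 0xA63CCF
s_2 = Round(s_1, k_1) = 0xCCF173
s_3 = Round(s_2, k_2) = 0x173D61
s_4 = Round(s_3, k_3) = 0xD61A51
s_5 = Round(s_4, k_4) = 0xA51902
s_6 = Round(s_5, k_5) = 0x9022D7
s_7 = Round(s_6, k_6) = 0x2D765C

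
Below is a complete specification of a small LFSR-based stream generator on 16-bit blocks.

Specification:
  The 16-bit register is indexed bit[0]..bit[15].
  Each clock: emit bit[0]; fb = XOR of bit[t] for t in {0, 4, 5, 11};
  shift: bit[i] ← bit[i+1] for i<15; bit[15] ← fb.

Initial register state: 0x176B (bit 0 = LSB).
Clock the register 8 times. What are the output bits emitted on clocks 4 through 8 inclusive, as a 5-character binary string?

reg_0 = 0x176B
clock 1: out=1, reg = 0x0BB5
clock 2: out=1, reg = 0x05DA
clock 3: out=0, reg = 0x82ED
clock 4: out=1, reg = 0x4176
clock 5: out=0, reg = 0x20BB
clock 6: out=1, reg = 0x905D
clock 7: out=1, reg = 0x482E
clock 8: out=0, reg = 0x2417

10110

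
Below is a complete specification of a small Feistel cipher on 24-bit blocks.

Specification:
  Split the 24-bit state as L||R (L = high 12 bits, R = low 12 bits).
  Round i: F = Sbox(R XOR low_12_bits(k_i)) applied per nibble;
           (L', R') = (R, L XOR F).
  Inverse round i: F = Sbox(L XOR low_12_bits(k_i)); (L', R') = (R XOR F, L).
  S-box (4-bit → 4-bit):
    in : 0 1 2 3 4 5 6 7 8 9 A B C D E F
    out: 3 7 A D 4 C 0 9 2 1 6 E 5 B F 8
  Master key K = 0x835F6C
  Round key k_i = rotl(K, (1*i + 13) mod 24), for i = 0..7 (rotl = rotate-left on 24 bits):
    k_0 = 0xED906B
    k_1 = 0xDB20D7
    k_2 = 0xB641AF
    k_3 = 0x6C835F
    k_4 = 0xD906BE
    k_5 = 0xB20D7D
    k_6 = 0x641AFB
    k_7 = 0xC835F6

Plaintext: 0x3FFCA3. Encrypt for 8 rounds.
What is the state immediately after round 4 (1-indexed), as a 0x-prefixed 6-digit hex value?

0xDBB3C1

s_0 = plaintext = 0x3FFCA3
s_1 = Round(s_0, k_0) = 0xCA36AD
s_2 = Round(s_1, k_1) = 0x6ADC35
s_3 = Round(s_2, k_2) = 0xC35DBB
s_4 = Round(s_3, k_3) = 0xDBB3C1
s_5 = Round(s_4, k_4) = 0x3C1123
s_6 = Round(s_5, k_5) = 0x12360E
s_7 = Round(s_6, k_6) = 0x60E4AF
s_8 = Round(s_7, k_7) = 0x4AF1CF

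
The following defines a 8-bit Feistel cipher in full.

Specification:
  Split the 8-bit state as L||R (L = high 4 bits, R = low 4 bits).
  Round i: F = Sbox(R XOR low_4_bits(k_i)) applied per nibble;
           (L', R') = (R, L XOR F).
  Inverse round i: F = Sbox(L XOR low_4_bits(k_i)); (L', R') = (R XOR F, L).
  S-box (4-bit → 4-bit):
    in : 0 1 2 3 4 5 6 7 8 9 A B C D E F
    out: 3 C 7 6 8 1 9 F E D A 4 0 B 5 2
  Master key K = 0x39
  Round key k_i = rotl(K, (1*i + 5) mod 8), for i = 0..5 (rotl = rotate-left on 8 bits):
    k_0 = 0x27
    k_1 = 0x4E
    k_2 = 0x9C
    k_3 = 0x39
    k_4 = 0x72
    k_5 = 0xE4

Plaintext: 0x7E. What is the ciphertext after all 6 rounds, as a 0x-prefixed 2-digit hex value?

s_0 = plaintext = 0x7E
s_1 = Round(s_0, k_0) = 0xEA
s_2 = Round(s_1, k_1) = 0xA6
s_3 = Round(s_2, k_2) = 0x60
s_4 = Round(s_3, k_3) = 0x0B
s_5 = Round(s_4, k_4) = 0xBD
s_6 = Round(s_5, k_5) = 0xD6

0xD6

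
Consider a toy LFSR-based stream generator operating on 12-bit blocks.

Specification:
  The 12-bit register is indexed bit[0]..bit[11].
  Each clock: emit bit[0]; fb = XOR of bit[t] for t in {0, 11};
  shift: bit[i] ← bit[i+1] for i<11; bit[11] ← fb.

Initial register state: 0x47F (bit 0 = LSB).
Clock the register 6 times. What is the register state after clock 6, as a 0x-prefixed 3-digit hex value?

reg_0 = 0x47F
clock 1: out=1, reg = 0xA3F
clock 2: out=1, reg = 0x51F
clock 3: out=1, reg = 0xA8F
clock 4: out=1, reg = 0x547
clock 5: out=1, reg = 0xAA3
clock 6: out=1, reg = 0x551

0x551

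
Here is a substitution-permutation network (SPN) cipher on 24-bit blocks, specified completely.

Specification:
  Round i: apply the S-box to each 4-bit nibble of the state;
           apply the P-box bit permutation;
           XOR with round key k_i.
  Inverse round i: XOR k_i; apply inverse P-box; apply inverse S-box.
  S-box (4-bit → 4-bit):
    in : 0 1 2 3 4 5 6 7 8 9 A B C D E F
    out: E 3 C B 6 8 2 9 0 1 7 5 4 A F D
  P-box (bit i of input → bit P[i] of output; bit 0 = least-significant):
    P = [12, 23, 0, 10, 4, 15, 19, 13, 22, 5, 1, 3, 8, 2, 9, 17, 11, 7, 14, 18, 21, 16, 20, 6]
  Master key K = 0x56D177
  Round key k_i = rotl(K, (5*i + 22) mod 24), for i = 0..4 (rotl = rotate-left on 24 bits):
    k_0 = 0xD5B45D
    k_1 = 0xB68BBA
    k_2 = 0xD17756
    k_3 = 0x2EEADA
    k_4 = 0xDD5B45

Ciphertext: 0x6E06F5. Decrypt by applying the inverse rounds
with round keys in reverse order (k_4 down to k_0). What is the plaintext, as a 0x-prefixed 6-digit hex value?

0x944F2F

s_0 = ciphertext = 0x6E06F5
s_1 = InvRound(s_0, k_4) = 0xAA7693
s_2 = InvRound(s_1, k_3) = 0x57856E
s_3 = InvRound(s_2, k_2) = 0x822D31
s_4 = InvRound(s_3, k_1) = 0xBDC2D2
s_5 = InvRound(s_4, k_0) = 0x944F2F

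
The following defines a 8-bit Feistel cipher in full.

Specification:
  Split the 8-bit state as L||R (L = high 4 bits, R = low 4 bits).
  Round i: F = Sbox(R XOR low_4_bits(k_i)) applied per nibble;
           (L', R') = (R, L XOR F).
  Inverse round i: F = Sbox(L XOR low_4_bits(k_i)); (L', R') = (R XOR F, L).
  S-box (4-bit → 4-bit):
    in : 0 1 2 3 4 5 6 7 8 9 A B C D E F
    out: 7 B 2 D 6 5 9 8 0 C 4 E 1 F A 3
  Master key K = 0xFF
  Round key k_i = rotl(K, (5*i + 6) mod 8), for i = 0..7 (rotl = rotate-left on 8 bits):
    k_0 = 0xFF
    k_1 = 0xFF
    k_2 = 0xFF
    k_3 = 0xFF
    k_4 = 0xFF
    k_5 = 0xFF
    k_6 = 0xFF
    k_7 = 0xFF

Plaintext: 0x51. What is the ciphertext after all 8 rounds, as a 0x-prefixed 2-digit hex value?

s_0 = plaintext = 0x51
s_1 = Round(s_0, k_0) = 0x1F
s_2 = Round(s_1, k_1) = 0xF6
s_3 = Round(s_2, k_2) = 0x63
s_4 = Round(s_3, k_3) = 0x37
s_5 = Round(s_4, k_4) = 0x73
s_6 = Round(s_5, k_5) = 0x36
s_7 = Round(s_6, k_6) = 0x6F
s_8 = Round(s_7, k_7) = 0xF1

0xF1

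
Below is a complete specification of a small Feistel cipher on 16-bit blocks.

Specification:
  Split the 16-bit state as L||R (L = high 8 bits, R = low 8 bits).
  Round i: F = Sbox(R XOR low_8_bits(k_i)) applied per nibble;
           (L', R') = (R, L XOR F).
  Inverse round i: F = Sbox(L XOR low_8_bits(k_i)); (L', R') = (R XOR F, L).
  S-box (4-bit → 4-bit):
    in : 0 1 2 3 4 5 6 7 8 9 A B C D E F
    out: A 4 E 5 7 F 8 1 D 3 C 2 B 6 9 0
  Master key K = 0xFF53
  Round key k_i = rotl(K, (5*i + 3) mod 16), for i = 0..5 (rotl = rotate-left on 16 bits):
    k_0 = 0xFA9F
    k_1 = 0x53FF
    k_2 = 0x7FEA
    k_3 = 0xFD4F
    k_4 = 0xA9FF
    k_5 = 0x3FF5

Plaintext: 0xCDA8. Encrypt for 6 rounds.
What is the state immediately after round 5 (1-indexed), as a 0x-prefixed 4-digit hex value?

0xA3D6

s_0 = plaintext = 0xCDA8
s_1 = Round(s_0, k_0) = 0xA89C
s_2 = Round(s_1, k_1) = 0x9C2D
s_3 = Round(s_2, k_2) = 0x2D2D
s_4 = Round(s_3, k_3) = 0x2DA3
s_5 = Round(s_4, k_4) = 0xA3D6
s_6 = Round(s_5, k_5) = 0xD646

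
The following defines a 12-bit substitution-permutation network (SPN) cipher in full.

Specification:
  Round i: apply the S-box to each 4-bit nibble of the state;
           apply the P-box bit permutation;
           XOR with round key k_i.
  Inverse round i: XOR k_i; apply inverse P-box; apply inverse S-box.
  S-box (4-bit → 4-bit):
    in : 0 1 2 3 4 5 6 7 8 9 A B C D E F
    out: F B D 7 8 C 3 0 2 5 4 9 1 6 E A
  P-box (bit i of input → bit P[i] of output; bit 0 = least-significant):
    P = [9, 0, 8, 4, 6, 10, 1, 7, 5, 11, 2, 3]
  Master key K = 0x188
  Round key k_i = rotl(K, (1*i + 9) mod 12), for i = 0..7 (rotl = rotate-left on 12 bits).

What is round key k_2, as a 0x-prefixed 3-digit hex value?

K = 0x188
k_0 = rotl(K, (1*0+9) mod 12) = rotl(K, 9) = 0x031
k_1 = rotl(K, (1*1+9) mod 12) = rotl(K, 10) = 0x062
k_2 = rotl(K, (1*2+9) mod 12) = rotl(K, 11) = 0x0C4

0x0C4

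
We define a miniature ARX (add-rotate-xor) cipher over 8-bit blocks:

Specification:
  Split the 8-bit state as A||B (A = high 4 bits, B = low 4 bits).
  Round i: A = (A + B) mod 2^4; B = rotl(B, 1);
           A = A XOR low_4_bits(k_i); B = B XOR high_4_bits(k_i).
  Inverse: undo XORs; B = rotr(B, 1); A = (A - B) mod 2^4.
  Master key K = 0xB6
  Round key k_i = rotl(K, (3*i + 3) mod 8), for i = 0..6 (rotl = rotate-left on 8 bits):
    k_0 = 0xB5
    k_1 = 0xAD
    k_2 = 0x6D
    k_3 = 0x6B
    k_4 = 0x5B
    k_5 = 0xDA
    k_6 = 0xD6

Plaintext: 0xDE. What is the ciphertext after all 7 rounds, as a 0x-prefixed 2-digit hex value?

0xFA

s_0 = plaintext = 0xDE
s_1 = Round(s_0, k_0) = 0xE6
s_2 = Round(s_1, k_1) = 0x96
s_3 = Round(s_2, k_2) = 0x2A
s_4 = Round(s_3, k_3) = 0x73
s_5 = Round(s_4, k_4) = 0x13
s_6 = Round(s_5, k_5) = 0xEB
s_7 = Round(s_6, k_6) = 0xFA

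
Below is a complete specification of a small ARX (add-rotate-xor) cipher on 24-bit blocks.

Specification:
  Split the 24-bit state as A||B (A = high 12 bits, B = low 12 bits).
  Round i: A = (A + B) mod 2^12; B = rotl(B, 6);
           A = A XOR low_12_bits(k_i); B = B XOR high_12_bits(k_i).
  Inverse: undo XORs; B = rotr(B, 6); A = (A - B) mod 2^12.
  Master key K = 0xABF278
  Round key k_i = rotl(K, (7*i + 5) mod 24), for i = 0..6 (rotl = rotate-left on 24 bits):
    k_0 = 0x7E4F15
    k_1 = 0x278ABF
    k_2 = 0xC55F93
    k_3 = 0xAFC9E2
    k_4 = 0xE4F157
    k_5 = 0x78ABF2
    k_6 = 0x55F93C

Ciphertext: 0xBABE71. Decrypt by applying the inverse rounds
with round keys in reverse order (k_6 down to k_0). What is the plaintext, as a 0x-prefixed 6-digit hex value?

s_0 = ciphertext = 0xBABE71
s_1 = InvRound(s_0, k_6) = 0x6EBBAC
s_2 = InvRound(s_1, k_5) = 0x3699B0
s_3 = InvRound(s_2, k_4) = 0x25FFDF
s_4 = InvRound(s_3, k_3) = 0x2E98D4
s_5 = InvRound(s_4, k_2) = 0xD28052
s_6 = InvRound(s_5, k_1) = 0xD0FA88
s_7 = InvRound(s_6, k_0) = 0x6E5B35

0x6E5B35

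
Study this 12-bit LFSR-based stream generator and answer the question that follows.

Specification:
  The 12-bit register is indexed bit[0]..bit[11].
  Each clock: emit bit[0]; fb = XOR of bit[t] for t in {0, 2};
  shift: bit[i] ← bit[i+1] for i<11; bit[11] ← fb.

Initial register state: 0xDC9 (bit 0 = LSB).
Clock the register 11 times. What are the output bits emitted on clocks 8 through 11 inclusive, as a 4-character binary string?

reg_0 = 0xDC9
clock 1: out=1, reg = 0xEE4
clock 2: out=0, reg = 0xF72
clock 3: out=0, reg = 0x7B9
clock 4: out=1, reg = 0xBDC
clock 5: out=0, reg = 0xDEE
clock 6: out=0, reg = 0xEF7
clock 7: out=1, reg = 0x77B
clock 8: out=1, reg = 0xBBD
clock 9: out=1, reg = 0x5DE
clock 10: out=0, reg = 0xAEF
clock 11: out=1, reg = 0x577

1101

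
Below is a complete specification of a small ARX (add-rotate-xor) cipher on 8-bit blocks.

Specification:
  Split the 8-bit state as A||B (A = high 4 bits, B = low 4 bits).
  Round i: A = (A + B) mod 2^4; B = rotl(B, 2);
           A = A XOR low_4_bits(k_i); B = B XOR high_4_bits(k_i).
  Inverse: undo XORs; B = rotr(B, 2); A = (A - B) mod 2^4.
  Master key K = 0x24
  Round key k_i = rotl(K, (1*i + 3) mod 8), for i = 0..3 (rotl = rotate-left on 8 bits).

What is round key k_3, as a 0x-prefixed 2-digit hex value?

0x09

K = 0x24
k_0 = rotl(K, (1*0+3) mod 8) = rotl(K, 3) = 0x21
k_1 = rotl(K, (1*1+3) mod 8) = rotl(K, 4) = 0x42
k_2 = rotl(K, (1*2+3) mod 8) = rotl(K, 5) = 0x84
k_3 = rotl(K, (1*3+3) mod 8) = rotl(K, 6) = 0x09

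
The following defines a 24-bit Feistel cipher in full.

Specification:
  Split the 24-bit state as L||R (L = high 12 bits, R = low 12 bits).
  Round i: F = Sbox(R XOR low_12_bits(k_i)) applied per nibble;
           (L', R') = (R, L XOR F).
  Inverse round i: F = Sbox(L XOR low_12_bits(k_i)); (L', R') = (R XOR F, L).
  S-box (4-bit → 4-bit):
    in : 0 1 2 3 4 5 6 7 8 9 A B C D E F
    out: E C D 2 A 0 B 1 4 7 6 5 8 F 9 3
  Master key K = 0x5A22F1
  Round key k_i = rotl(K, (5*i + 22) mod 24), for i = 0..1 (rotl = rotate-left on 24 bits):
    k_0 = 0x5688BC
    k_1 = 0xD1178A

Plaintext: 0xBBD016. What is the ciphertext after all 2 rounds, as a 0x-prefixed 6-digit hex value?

s_0 = plaintext = 0xBBD016
s_1 = Round(s_0, k_0) = 0x016FDB
s_2 = Round(s_1, k_1) = 0xFDB41A

0xFDB41A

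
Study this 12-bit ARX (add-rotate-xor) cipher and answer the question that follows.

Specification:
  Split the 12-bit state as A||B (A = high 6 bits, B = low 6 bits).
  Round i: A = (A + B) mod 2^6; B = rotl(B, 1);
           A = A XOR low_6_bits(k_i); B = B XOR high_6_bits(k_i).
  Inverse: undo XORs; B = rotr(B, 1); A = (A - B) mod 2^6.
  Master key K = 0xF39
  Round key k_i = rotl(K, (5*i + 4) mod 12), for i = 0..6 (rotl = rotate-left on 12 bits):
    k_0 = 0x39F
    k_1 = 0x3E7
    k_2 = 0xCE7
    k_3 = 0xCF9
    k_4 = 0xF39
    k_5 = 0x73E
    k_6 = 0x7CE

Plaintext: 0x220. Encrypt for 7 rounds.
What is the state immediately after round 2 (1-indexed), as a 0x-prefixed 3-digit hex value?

0x851

s_0 = plaintext = 0x220
s_1 = Round(s_0, k_0) = 0xDCF
s_2 = Round(s_1, k_1) = 0x851
s_3 = Round(s_2, k_2) = 0x551
s_4 = Round(s_3, k_3) = 0x7D1
s_5 = Round(s_4, k_4) = 0x25E
s_6 = Round(s_5, k_5) = 0x660
s_7 = Round(s_6, k_6) = 0xDDE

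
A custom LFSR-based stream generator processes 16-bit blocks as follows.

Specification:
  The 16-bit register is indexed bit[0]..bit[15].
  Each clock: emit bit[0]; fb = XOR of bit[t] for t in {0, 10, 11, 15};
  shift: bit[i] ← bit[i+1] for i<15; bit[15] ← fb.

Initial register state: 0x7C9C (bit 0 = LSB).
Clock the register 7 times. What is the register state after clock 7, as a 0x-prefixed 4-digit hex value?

0x08F9

reg_0 = 0x7C9C
clock 1: out=0, reg = 0x3E4E
clock 2: out=0, reg = 0x1F27
clock 3: out=1, reg = 0x8F93
clock 4: out=1, reg = 0x47C9
clock 5: out=1, reg = 0x23E4
clock 6: out=0, reg = 0x11F2
clock 7: out=0, reg = 0x08F9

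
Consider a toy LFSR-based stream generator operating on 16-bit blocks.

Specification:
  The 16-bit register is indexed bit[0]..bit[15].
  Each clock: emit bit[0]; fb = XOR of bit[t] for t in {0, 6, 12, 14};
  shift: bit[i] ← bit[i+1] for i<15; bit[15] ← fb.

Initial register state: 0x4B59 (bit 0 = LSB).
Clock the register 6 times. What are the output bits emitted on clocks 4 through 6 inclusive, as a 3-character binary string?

110

reg_0 = 0x4B59
clock 1: out=1, reg = 0xA5AC
clock 2: out=0, reg = 0x52D6
clock 3: out=0, reg = 0xA96B
clock 4: out=1, reg = 0x54B5
clock 5: out=1, reg = 0xAA5A
clock 6: out=0, reg = 0xD52D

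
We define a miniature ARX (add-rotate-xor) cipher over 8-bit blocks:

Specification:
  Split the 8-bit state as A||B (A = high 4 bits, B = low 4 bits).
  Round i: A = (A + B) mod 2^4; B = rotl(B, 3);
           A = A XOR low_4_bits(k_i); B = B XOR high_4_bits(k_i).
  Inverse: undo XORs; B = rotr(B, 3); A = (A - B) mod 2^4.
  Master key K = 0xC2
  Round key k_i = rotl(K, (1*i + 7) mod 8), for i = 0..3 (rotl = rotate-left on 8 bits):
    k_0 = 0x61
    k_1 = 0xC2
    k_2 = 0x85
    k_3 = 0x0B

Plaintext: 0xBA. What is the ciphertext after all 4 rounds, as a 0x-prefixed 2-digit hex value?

s_0 = plaintext = 0xBA
s_1 = Round(s_0, k_0) = 0x43
s_2 = Round(s_1, k_1) = 0x55
s_3 = Round(s_2, k_2) = 0xF2
s_4 = Round(s_3, k_3) = 0xA1

0xA1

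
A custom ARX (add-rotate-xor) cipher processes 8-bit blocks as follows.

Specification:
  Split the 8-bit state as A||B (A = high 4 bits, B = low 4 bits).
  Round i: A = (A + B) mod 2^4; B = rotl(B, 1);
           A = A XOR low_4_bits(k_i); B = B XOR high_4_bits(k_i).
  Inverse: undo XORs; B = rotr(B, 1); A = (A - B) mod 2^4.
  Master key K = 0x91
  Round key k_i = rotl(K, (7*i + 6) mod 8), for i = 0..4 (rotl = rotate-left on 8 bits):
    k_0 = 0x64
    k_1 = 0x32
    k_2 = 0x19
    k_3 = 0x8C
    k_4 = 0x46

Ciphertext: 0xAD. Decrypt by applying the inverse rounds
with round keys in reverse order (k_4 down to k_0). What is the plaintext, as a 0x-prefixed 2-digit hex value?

s_0 = ciphertext = 0xAD
s_1 = InvRound(s_0, k_4) = 0x0C
s_2 = InvRound(s_1, k_3) = 0xA2
s_3 = InvRound(s_2, k_2) = 0xA9
s_4 = InvRound(s_3, k_1) = 0x35
s_5 = InvRound(s_4, k_0) = 0xE9

0xE9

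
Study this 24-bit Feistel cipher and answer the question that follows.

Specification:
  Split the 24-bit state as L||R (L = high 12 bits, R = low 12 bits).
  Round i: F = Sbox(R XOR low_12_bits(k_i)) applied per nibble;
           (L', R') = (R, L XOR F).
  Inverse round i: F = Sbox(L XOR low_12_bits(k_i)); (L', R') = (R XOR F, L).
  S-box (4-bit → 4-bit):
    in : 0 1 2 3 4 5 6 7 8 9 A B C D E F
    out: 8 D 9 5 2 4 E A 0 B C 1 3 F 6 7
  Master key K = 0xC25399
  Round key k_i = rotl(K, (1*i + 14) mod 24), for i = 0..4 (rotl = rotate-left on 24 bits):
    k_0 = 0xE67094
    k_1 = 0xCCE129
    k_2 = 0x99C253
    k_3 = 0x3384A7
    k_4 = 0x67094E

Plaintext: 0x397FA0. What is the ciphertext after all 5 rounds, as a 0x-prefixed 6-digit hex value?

s_0 = plaintext = 0x397FA0
s_1 = Round(s_0, k_0) = 0xFA04C5
s_2 = Round(s_1, k_1) = 0x4C5BC3
s_3 = Round(s_2, k_2) = 0xBC3F7D
s_4 = Round(s_3, k_3) = 0xF7DA3F
s_5 = Round(s_4, k_4) = 0xA3FAD0

0xA3FAD0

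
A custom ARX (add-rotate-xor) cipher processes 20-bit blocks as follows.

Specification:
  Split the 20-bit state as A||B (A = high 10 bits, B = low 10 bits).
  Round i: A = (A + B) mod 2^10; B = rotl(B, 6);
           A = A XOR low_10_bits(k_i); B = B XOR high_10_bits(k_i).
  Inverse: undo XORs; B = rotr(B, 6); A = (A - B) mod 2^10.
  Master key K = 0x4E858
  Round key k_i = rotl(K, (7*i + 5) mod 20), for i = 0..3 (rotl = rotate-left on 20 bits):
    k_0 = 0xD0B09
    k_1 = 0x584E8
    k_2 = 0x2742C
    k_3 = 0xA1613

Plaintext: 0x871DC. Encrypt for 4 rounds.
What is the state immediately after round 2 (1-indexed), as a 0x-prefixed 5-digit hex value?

0x6E2A4

s_0 = plaintext = 0x871DC
s_1 = Round(s_0, k_0) = 0x3C45F
s_2 = Round(s_1, k_1) = 0x6E2A4
s_3 = Round(s_2, k_2) = 0x1C1B7
s_4 = Round(s_3, k_3) = 0x0D35E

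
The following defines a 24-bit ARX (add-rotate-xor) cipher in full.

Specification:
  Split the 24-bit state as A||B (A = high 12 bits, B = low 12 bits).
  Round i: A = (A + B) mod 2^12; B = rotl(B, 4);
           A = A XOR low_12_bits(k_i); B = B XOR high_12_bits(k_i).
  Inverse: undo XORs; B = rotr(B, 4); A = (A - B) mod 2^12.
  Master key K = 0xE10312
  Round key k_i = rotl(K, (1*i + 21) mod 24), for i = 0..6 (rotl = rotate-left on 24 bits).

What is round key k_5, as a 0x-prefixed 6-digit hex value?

0x840C4B

K = 0xE10312
k_0 = rotl(K, (1*0+21) mod 24) = rotl(K, 21) = 0x5C2062
k_1 = rotl(K, (1*1+21) mod 24) = rotl(K, 22) = 0xB840C4
k_2 = rotl(K, (1*2+21) mod 24) = rotl(K, 23) = 0x708189
k_3 = rotl(K, (1*3+21) mod 24) = rotl(K, 0) = 0xE10312
k_4 = rotl(K, (1*4+21) mod 24) = rotl(K, 1) = 0xC20625
k_5 = rotl(K, (1*5+21) mod 24) = rotl(K, 2) = 0x840C4B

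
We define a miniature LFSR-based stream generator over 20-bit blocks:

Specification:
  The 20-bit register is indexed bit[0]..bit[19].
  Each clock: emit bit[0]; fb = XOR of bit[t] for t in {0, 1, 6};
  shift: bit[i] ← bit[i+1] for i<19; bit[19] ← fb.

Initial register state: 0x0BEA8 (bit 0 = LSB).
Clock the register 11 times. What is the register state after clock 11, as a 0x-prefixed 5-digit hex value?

reg_0 = 0x0BEA8
clock 1: out=0, reg = 0x05F54
clock 2: out=0, reg = 0x82FAA
clock 3: out=0, reg = 0xC17D5
clock 4: out=1, reg = 0x60BEA
clock 5: out=0, reg = 0x305F5
clock 6: out=1, reg = 0x182FA
clock 7: out=0, reg = 0x0C17D
clock 8: out=1, reg = 0x060BE
clock 9: out=0, reg = 0x8305F
clock 10: out=1, reg = 0xC182F
clock 11: out=1, reg = 0x60C17

0x60C17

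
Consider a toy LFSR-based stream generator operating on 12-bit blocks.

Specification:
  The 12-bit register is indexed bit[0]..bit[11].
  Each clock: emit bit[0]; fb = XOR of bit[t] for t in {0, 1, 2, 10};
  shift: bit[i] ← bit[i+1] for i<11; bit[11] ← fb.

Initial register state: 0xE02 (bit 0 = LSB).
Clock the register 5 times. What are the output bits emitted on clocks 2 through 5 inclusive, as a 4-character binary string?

1000

reg_0 = 0xE02
clock 1: out=0, reg = 0x701
clock 2: out=1, reg = 0x380
clock 3: out=0, reg = 0x1C0
clock 4: out=0, reg = 0x0E0
clock 5: out=0, reg = 0x070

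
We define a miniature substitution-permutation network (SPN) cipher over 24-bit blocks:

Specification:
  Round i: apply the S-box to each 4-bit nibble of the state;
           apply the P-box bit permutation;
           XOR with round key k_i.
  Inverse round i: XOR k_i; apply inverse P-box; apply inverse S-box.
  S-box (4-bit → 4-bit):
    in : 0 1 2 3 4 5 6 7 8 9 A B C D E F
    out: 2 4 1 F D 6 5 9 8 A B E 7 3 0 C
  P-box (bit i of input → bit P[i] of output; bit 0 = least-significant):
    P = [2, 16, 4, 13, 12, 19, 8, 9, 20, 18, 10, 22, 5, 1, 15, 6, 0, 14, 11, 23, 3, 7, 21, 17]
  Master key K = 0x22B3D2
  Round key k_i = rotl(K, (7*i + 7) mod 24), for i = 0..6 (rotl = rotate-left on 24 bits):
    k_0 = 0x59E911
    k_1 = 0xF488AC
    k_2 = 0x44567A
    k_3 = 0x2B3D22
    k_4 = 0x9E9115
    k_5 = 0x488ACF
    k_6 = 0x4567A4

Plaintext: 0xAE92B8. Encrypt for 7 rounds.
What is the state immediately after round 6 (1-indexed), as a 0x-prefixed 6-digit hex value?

s_0 = plaintext = 0xAE92B8
s_1 = Round(s_0, k_0) = 0x43CADB
s_2 = Round(s_1, k_1) = 0x0B7097
s_3 = Round(s_2, k_2) = 0xC83C9E
s_4 = Round(s_3, k_3) = 0x97BBC8
s_5 = Round(s_4, k_4) = 0x5024D6
s_6 = Round(s_5, k_5) = 0x30DE7B
s_7 = Round(s_6, k_6) = 0x66151E

0x30DE7B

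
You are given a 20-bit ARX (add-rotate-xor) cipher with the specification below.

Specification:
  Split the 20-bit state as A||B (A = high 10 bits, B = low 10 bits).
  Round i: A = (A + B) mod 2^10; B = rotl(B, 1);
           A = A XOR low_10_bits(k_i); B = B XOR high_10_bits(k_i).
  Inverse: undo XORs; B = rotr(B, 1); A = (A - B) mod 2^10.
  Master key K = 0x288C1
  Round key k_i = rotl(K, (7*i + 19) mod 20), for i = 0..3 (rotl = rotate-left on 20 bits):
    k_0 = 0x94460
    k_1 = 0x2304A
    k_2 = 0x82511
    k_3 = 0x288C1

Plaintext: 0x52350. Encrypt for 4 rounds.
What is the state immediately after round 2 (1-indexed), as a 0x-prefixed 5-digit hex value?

s_0 = plaintext = 0x52350
s_1 = Round(s_0, k_0) = 0x3E0F0
s_2 = Round(s_1, k_1) = 0x6896C
s_3 = Round(s_2, k_2) = 0x87CD1
s_4 = Round(s_3, k_3) = 0x8C500

0x6896C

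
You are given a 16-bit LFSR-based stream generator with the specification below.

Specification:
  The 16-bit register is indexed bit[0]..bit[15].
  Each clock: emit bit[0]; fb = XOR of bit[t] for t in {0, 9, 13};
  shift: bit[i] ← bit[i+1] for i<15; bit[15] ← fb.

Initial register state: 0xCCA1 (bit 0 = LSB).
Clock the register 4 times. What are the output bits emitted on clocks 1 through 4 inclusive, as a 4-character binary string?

reg_0 = 0xCCA1
clock 1: out=1, reg = 0xE650
clock 2: out=0, reg = 0x7328
clock 3: out=0, reg = 0x3994
clock 4: out=0, reg = 0x9CCA

1000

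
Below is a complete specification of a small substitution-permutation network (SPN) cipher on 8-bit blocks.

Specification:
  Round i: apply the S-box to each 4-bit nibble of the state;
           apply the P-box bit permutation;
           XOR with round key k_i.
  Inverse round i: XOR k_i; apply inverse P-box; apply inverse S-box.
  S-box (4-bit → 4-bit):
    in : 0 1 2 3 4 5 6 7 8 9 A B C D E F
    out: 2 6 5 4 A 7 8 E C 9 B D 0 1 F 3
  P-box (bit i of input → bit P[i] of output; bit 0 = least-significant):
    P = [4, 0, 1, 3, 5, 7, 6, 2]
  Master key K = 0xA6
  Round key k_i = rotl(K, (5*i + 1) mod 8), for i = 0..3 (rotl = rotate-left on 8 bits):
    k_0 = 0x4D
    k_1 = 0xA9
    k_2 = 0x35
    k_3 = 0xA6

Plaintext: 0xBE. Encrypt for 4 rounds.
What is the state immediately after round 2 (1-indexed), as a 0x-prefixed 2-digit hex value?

0xFB

s_0 = plaintext = 0xBE
s_1 = Round(s_0, k_0) = 0x32
s_2 = Round(s_1, k_1) = 0xFB
s_3 = Round(s_2, k_2) = 0x8F
s_4 = Round(s_3, k_3) = 0xF3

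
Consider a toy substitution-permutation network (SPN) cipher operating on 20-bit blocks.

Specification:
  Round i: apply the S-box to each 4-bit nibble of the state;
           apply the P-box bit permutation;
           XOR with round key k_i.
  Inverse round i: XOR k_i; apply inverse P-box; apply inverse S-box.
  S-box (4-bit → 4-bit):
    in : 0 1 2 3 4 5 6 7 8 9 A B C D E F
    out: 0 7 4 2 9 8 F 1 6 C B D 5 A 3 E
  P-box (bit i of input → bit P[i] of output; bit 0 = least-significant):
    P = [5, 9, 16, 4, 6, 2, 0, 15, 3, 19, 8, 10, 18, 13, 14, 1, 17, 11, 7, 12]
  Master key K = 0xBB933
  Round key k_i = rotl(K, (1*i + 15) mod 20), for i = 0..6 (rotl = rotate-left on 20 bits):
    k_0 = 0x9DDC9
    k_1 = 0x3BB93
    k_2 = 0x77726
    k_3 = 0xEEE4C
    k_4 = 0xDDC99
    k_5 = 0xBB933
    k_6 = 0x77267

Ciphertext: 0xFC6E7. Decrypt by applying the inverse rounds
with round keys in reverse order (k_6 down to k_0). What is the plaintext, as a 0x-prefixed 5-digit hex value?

s_0 = ciphertext = 0xFC6E7
s_1 = InvRound(s_0, k_6) = 0x93D50
s_2 = InvRound(s_1, k_5) = 0x755B7
s_3 = InvRound(s_2, k_4) = 0xE51D7
s_4 = InvRound(s_3, k_3) = 0xFDB9D
s_5 = InvRound(s_4, k_2) = 0x8DA94
s_6 = InvRound(s_5, k_1) = 0x7F882
s_7 = InvRound(s_6, k_0) = 0x7A6C0

0x7A6C0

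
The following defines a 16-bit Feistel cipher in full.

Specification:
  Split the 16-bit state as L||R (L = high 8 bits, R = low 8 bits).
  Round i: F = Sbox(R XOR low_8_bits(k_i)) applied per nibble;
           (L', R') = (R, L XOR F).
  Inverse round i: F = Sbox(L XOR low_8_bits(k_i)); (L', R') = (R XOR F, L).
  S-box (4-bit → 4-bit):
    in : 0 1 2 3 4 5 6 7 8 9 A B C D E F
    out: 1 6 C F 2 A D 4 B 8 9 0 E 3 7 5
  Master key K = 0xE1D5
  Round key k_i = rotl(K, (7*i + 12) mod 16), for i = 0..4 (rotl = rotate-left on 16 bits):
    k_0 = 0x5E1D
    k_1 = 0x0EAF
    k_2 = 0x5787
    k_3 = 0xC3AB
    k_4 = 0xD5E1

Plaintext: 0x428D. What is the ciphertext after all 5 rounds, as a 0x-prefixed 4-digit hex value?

0xFA91

s_0 = plaintext = 0x428D
s_1 = Round(s_0, k_0) = 0x8DC3
s_2 = Round(s_1, k_1) = 0xC353
s_3 = Round(s_2, k_2) = 0x53F1
s_4 = Round(s_3, k_3) = 0xF1FA
s_5 = Round(s_4, k_4) = 0xFA91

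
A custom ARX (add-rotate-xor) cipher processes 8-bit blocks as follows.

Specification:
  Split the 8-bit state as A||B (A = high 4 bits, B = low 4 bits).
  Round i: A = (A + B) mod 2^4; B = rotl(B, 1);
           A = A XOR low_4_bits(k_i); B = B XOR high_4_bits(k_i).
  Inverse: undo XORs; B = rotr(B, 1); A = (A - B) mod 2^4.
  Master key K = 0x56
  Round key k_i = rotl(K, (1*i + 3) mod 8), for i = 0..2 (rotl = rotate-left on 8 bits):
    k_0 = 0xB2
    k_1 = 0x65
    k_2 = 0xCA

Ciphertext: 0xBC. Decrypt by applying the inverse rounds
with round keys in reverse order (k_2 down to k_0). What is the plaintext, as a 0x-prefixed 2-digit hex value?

0xF4

s_0 = ciphertext = 0xBC
s_1 = InvRound(s_0, k_2) = 0x10
s_2 = InvRound(s_1, k_1) = 0x13
s_3 = InvRound(s_2, k_0) = 0xF4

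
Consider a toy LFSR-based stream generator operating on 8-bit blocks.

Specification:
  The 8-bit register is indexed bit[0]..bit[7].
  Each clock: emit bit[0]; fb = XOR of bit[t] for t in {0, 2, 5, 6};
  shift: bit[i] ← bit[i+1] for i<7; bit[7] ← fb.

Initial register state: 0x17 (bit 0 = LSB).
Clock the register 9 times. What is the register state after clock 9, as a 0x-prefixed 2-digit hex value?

reg_0 = 0x17
clock 1: out=1, reg = 0x0B
clock 2: out=1, reg = 0x85
clock 3: out=1, reg = 0x42
clock 4: out=0, reg = 0xA1
clock 5: out=1, reg = 0x50
clock 6: out=0, reg = 0xA8
clock 7: out=0, reg = 0xD4
clock 8: out=0, reg = 0x6A
clock 9: out=0, reg = 0x35

0x35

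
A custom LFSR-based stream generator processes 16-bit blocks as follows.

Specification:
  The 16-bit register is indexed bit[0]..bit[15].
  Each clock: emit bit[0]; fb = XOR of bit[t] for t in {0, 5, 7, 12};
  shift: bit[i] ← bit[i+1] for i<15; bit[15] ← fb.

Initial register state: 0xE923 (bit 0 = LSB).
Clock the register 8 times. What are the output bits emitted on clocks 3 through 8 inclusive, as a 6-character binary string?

000100

reg_0 = 0xE923
clock 1: out=1, reg = 0x7491
clock 2: out=1, reg = 0xBA48
clock 3: out=0, reg = 0xDD24
clock 4: out=0, reg = 0x6E92
clock 5: out=0, reg = 0xB749
clock 6: out=1, reg = 0x5BA4
clock 7: out=0, reg = 0xADD2
clock 8: out=0, reg = 0xD6E9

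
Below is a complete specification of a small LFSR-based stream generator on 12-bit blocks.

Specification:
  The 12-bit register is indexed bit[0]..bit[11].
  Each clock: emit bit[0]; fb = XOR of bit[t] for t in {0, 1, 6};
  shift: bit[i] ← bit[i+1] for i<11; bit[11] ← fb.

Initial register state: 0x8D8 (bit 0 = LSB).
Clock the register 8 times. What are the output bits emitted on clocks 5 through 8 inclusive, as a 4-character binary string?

reg_0 = 0x8D8
clock 1: out=0, reg = 0xC6C
clock 2: out=0, reg = 0xE36
clock 3: out=0, reg = 0xF1B
clock 4: out=1, reg = 0x78D
clock 5: out=1, reg = 0xBC6
clock 6: out=0, reg = 0x5E3
clock 7: out=1, reg = 0xAF1
clock 8: out=1, reg = 0x578

1011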